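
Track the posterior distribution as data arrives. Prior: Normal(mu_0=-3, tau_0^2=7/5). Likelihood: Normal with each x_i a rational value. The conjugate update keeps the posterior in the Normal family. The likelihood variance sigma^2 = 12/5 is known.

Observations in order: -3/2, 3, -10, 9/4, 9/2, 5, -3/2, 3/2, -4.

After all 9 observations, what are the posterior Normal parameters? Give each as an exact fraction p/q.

mu_0=-11/20, tau_0^2=28/125

obs 1: x=-3/2 → posterior Normal(-93/38, 84/95)
obs 2: x=3 → posterior Normal(-51/52, 42/65)
obs 3: x=-10 → posterior Normal(-191/66, 28/55)
obs 4: x=9/4 → posterior Normal(-319/160, 21/50)
obs 5: x=9/2 → posterior Normal(-193/188, 84/235)
obs 6: x=5 → posterior Normal(-53/216, 14/45)
obs 7: x=-3/2 → posterior Normal(-95/244, 84/305)
obs 8: x=3/2 → posterior Normal(-53/272, 21/85)
obs 9: x=-4 → posterior Normal(-11/20, 28/125)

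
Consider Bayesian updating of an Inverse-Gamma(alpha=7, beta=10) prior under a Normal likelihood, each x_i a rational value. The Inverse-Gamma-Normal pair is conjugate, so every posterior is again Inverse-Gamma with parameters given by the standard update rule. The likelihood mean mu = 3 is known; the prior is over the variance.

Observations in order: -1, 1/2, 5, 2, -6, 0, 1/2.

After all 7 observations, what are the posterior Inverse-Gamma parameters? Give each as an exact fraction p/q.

obs 1: x=-1 → posterior Inverse-Gamma(15/2, 18)
obs 2: x=1/2 → posterior Inverse-Gamma(8, 169/8)
obs 3: x=5 → posterior Inverse-Gamma(17/2, 185/8)
obs 4: x=2 → posterior Inverse-Gamma(9, 189/8)
obs 5: x=-6 → posterior Inverse-Gamma(19/2, 513/8)
obs 6: x=0 → posterior Inverse-Gamma(10, 549/8)
obs 7: x=1/2 → posterior Inverse-Gamma(21/2, 287/4)

alpha=21/2, beta=287/4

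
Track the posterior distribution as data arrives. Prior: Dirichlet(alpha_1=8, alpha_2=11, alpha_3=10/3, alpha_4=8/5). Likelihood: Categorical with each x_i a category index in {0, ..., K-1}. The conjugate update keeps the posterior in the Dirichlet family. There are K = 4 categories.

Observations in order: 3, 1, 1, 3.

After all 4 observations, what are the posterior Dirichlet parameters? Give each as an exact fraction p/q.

alpha_1=8, alpha_2=13, alpha_3=10/3, alpha_4=18/5

obs 1: x=3 → posterior Dirichlet(8, 11, 10/3, 13/5)
obs 2: x=1 → posterior Dirichlet(8, 12, 10/3, 13/5)
obs 3: x=1 → posterior Dirichlet(8, 13, 10/3, 13/5)
obs 4: x=3 → posterior Dirichlet(8, 13, 10/3, 18/5)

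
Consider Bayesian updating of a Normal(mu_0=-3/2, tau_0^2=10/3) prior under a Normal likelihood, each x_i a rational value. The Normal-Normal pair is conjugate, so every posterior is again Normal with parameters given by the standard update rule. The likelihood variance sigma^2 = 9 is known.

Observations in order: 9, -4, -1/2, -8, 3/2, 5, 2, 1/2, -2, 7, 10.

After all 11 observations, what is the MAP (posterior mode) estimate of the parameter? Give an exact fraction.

329/274

obs 1: x=9 → posterior Normal(99/74, 90/37)
obs 2: x=-4 → posterior Normal(19/94, 90/47)
obs 3: x=-1/2 → posterior Normal(3/38, 30/19)
obs 4: x=-8 → posterior Normal(-151/134, 90/67)
obs 5: x=3/2 → posterior Normal(-11/14, 90/77)
obs 6: x=5 → posterior Normal(-7/58, 30/29)
obs 7: x=2 → posterior Normal(19/194, 90/97)
obs 8: x=1/2 → posterior Normal(29/214, 90/107)
obs 9: x=-2 → posterior Normal(-11/234, 10/13)
obs 10: x=7 → posterior Normal(129/254, 90/127)
obs 11: x=10 → posterior Normal(329/274, 90/137)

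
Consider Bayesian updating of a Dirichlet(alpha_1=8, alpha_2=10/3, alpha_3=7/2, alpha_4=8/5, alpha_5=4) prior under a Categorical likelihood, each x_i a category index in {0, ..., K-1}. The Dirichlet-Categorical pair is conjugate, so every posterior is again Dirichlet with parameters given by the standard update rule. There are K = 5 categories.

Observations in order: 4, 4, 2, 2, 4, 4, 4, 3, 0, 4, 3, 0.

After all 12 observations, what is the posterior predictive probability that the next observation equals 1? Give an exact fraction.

obs 1: x=4 → posterior Dirichlet(8, 10/3, 7/2, 8/5, 5)
obs 2: x=4 → posterior Dirichlet(8, 10/3, 7/2, 8/5, 6)
obs 3: x=2 → posterior Dirichlet(8, 10/3, 9/2, 8/5, 6)
obs 4: x=2 → posterior Dirichlet(8, 10/3, 11/2, 8/5, 6)
obs 5: x=4 → posterior Dirichlet(8, 10/3, 11/2, 8/5, 7)
obs 6: x=4 → posterior Dirichlet(8, 10/3, 11/2, 8/5, 8)
obs 7: x=4 → posterior Dirichlet(8, 10/3, 11/2, 8/5, 9)
obs 8: x=3 → posterior Dirichlet(8, 10/3, 11/2, 13/5, 9)
obs 9: x=0 → posterior Dirichlet(9, 10/3, 11/2, 13/5, 9)
obs 10: x=4 → posterior Dirichlet(9, 10/3, 11/2, 13/5, 10)
obs 11: x=3 → posterior Dirichlet(9, 10/3, 11/2, 18/5, 10)
obs 12: x=0 → posterior Dirichlet(10, 10/3, 11/2, 18/5, 10)

100/973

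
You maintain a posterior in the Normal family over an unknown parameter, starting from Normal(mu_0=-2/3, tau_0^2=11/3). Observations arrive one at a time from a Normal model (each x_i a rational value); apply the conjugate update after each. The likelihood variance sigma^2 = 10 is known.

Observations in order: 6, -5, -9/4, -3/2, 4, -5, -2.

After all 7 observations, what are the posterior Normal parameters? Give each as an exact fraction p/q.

obs 1: x=6 → posterior Normal(46/41, 110/41)
obs 2: x=-5 → posterior Normal(-9/52, 55/26)
obs 3: x=-9/4 → posterior Normal(-15/28, 110/63)
obs 4: x=-3/2 → posterior Normal(-201/296, 55/37)
obs 5: x=4 → posterior Normal(-5/68, 22/17)
obs 6: x=-5 → posterior Normal(-245/384, 55/48)
obs 7: x=-2 → posterior Normal(-333/428, 110/107)

mu_0=-333/428, tau_0^2=110/107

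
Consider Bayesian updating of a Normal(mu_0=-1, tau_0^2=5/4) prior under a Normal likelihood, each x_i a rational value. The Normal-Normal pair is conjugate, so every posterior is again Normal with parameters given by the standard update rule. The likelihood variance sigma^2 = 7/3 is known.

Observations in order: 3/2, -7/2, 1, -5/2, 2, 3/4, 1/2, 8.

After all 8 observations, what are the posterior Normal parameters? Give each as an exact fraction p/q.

obs 1: x=3/2 → posterior Normal(-11/86, 35/43)
obs 2: x=-7/2 → posterior Normal(-1, 35/58)
obs 3: x=1 → posterior Normal(-43/73, 35/73)
obs 4: x=-5/2 → posterior Normal(-161/176, 35/88)
obs 5: x=2 → posterior Normal(-101/206, 35/103)
obs 6: x=3/4 → posterior Normal(-157/472, 35/118)
obs 7: x=1/2 → posterior Normal(-127/532, 5/19)
obs 8: x=8 → posterior Normal(353/592, 35/148)

mu_0=353/592, tau_0^2=35/148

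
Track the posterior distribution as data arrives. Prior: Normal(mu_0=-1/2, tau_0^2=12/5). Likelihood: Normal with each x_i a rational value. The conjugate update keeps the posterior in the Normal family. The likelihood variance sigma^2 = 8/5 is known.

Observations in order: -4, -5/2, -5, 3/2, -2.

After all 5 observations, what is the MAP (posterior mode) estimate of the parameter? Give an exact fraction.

obs 1: x=-4 → posterior Normal(-13/5, 24/25)
obs 2: x=-5/2 → posterior Normal(-41/16, 3/5)
obs 3: x=-5 → posterior Normal(-71/22, 24/55)
obs 4: x=3/2 → posterior Normal(-31/14, 12/35)
obs 5: x=-2 → posterior Normal(-37/17, 24/85)

-37/17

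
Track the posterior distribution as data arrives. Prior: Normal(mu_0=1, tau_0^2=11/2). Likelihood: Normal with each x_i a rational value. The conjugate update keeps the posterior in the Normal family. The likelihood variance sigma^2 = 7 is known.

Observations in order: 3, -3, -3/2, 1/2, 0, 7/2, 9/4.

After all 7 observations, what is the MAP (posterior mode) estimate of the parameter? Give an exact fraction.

265/364

obs 1: x=3 → posterior Normal(47/25, 77/25)
obs 2: x=-3 → posterior Normal(7/18, 77/36)
obs 3: x=-3/2 → posterior Normal(-5/94, 77/47)
obs 4: x=1/2 → posterior Normal(3/58, 77/58)
obs 5: x=0 → posterior Normal(1/23, 77/69)
obs 6: x=7/2 → posterior Normal(83/160, 77/80)
obs 7: x=9/4 → posterior Normal(265/364, 11/13)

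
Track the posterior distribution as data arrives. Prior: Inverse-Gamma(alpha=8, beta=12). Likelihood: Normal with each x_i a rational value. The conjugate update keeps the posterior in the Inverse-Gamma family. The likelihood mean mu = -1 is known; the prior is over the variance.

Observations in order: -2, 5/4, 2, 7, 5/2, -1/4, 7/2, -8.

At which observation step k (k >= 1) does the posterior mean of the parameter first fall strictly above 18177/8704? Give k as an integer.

obs 1: x=-2 → posterior Inverse-Gamma(17/2, 25/2)
obs 2: x=5/4 → posterior Inverse-Gamma(9, 481/32)
obs 3: x=2 → posterior Inverse-Gamma(19/2, 625/32)
obs 4: x=7 → posterior Inverse-Gamma(10, 1649/32)
obs 5: x=5/2 → posterior Inverse-Gamma(21/2, 1845/32)
obs 6: x=-1/4 → posterior Inverse-Gamma(11, 927/16)
obs 7: x=7/2 → posterior Inverse-Gamma(23/2, 1089/16)
obs 8: x=-8 → posterior Inverse-Gamma(12, 1481/16)

k = 3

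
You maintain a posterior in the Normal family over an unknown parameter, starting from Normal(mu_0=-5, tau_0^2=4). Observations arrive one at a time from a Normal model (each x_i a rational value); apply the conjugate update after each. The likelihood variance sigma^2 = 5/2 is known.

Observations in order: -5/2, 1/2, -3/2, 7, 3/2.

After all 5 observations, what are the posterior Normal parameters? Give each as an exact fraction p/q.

mu_0=1/3, tau_0^2=4/9

obs 1: x=-5/2 → posterior Normal(-45/13, 20/13)
obs 2: x=1/2 → posterior Normal(-41/21, 20/21)
obs 3: x=-3/2 → posterior Normal(-53/29, 20/29)
obs 4: x=7 → posterior Normal(3/37, 20/37)
obs 5: x=3/2 → posterior Normal(1/3, 4/9)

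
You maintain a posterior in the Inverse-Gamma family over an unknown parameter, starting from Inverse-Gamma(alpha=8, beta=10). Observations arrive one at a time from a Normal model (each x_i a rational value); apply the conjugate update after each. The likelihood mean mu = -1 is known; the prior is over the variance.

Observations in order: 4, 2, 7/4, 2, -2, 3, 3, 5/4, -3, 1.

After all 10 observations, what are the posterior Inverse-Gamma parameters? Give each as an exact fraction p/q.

alpha=13, beta=933/16

obs 1: x=4 → posterior Inverse-Gamma(17/2, 45/2)
obs 2: x=2 → posterior Inverse-Gamma(9, 27)
obs 3: x=7/4 → posterior Inverse-Gamma(19/2, 985/32)
obs 4: x=2 → posterior Inverse-Gamma(10, 1129/32)
obs 5: x=-2 → posterior Inverse-Gamma(21/2, 1145/32)
obs 6: x=3 → posterior Inverse-Gamma(11, 1401/32)
obs 7: x=3 → posterior Inverse-Gamma(23/2, 1657/32)
obs 8: x=5/4 → posterior Inverse-Gamma(12, 869/16)
obs 9: x=-3 → posterior Inverse-Gamma(25/2, 901/16)
obs 10: x=1 → posterior Inverse-Gamma(13, 933/16)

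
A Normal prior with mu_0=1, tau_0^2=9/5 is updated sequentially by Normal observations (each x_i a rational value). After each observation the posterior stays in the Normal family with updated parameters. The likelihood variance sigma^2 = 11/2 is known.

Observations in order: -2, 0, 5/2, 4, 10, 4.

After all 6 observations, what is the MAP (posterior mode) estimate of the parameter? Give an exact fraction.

388/163

obs 1: x=-2 → posterior Normal(19/73, 99/73)
obs 2: x=0 → posterior Normal(19/91, 99/91)
obs 3: x=5/2 → posterior Normal(64/109, 99/109)
obs 4: x=4 → posterior Normal(136/127, 99/127)
obs 5: x=10 → posterior Normal(316/145, 99/145)
obs 6: x=4 → posterior Normal(388/163, 99/163)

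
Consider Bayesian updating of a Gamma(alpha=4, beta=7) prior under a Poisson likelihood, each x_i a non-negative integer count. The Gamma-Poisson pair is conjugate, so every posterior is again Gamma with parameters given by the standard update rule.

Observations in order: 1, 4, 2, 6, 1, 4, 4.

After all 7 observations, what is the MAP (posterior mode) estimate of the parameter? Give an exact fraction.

obs 1: x=1 → posterior Gamma(5, 8)
obs 2: x=4 → posterior Gamma(9, 9)
obs 3: x=2 → posterior Gamma(11, 10)
obs 4: x=6 → posterior Gamma(17, 11)
obs 5: x=1 → posterior Gamma(18, 12)
obs 6: x=4 → posterior Gamma(22, 13)
obs 7: x=4 → posterior Gamma(26, 14)

25/14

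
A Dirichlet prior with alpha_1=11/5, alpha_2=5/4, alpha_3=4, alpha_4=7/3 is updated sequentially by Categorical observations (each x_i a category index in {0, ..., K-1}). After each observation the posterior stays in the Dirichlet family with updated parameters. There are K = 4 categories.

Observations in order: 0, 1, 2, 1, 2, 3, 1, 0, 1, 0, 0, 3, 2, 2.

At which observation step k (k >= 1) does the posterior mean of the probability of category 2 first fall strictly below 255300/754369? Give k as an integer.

obs 1: x=0 → posterior Dirichlet(16/5, 5/4, 4, 7/3)
obs 2: x=1 → posterior Dirichlet(16/5, 9/4, 4, 7/3)
obs 3: x=2 → posterior Dirichlet(16/5, 9/4, 5, 7/3)
obs 4: x=1 → posterior Dirichlet(16/5, 13/4, 5, 7/3)
obs 5: x=2 → posterior Dirichlet(16/5, 13/4, 6, 7/3)
obs 6: x=3 → posterior Dirichlet(16/5, 13/4, 6, 10/3)
obs 7: x=1 → posterior Dirichlet(16/5, 17/4, 6, 10/3)
obs 8: x=0 → posterior Dirichlet(21/5, 17/4, 6, 10/3)
obs 9: x=1 → posterior Dirichlet(21/5, 21/4, 6, 10/3)
obs 10: x=0 → posterior Dirichlet(26/5, 21/4, 6, 10/3)
obs 11: x=0 → posterior Dirichlet(31/5, 21/4, 6, 10/3)
obs 12: x=3 → posterior Dirichlet(31/5, 21/4, 6, 13/3)
obs 13: x=2 → posterior Dirichlet(31/5, 21/4, 7, 13/3)
obs 14: x=2 → posterior Dirichlet(31/5, 21/4, 8, 13/3)

k = 8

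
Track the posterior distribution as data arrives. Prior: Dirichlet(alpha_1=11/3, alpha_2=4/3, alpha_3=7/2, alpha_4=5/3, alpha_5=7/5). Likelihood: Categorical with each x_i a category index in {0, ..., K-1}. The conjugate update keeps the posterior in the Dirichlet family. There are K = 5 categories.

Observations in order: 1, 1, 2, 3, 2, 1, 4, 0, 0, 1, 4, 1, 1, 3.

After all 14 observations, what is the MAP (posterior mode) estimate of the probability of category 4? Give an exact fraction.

72/617

obs 1: x=1 → posterior Dirichlet(11/3, 7/3, 7/2, 5/3, 7/5)
obs 2: x=1 → posterior Dirichlet(11/3, 10/3, 7/2, 5/3, 7/5)
obs 3: x=2 → posterior Dirichlet(11/3, 10/3, 9/2, 5/3, 7/5)
obs 4: x=3 → posterior Dirichlet(11/3, 10/3, 9/2, 8/3, 7/5)
obs 5: x=2 → posterior Dirichlet(11/3, 10/3, 11/2, 8/3, 7/5)
obs 6: x=1 → posterior Dirichlet(11/3, 13/3, 11/2, 8/3, 7/5)
obs 7: x=4 → posterior Dirichlet(11/3, 13/3, 11/2, 8/3, 12/5)
obs 8: x=0 → posterior Dirichlet(14/3, 13/3, 11/2, 8/3, 12/5)
obs 9: x=0 → posterior Dirichlet(17/3, 13/3, 11/2, 8/3, 12/5)
obs 10: x=1 → posterior Dirichlet(17/3, 16/3, 11/2, 8/3, 12/5)
obs 11: x=4 → posterior Dirichlet(17/3, 16/3, 11/2, 8/3, 17/5)
obs 12: x=1 → posterior Dirichlet(17/3, 19/3, 11/2, 8/3, 17/5)
obs 13: x=1 → posterior Dirichlet(17/3, 22/3, 11/2, 8/3, 17/5)
obs 14: x=3 → posterior Dirichlet(17/3, 22/3, 11/2, 11/3, 17/5)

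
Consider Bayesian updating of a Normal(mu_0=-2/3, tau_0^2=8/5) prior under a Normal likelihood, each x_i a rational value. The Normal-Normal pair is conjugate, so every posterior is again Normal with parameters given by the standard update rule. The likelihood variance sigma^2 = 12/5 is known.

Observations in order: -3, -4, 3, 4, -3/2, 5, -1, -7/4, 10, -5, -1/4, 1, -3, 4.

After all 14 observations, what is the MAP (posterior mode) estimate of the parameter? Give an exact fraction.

13/31

obs 1: x=-3 → posterior Normal(-8/5, 24/25)
obs 2: x=-4 → posterior Normal(-16/7, 24/35)
obs 3: x=3 → posterior Normal(-10/9, 8/15)
obs 4: x=4 → posterior Normal(-2/11, 24/55)
obs 5: x=-3/2 → posterior Normal(-5/13, 24/65)
obs 6: x=5 → posterior Normal(1/3, 8/25)
obs 7: x=-1 → posterior Normal(3/17, 24/85)
obs 8: x=-7/4 → posterior Normal(-1/38, 24/95)
obs 9: x=10 → posterior Normal(13/14, 8/35)
obs 10: x=-5 → posterior Normal(19/46, 24/115)
obs 11: x=-1/4 → posterior Normal(9/25, 24/125)
obs 12: x=1 → posterior Normal(11/27, 8/45)
obs 13: x=-3 → posterior Normal(5/29, 24/145)
obs 14: x=4 → posterior Normal(13/31, 24/155)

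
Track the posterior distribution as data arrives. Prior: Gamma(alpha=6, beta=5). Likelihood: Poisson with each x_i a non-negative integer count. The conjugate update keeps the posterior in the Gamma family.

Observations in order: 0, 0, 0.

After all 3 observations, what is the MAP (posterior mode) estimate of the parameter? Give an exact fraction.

obs 1: x=0 → posterior Gamma(6, 6)
obs 2: x=0 → posterior Gamma(6, 7)
obs 3: x=0 → posterior Gamma(6, 8)

5/8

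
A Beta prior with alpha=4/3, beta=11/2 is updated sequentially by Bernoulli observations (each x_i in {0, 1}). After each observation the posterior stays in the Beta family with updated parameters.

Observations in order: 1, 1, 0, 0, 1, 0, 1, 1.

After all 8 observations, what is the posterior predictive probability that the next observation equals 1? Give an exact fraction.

obs 1: x=1 → posterior Beta(7/3, 11/2)
obs 2: x=1 → posterior Beta(10/3, 11/2)
obs 3: x=0 → posterior Beta(10/3, 13/2)
obs 4: x=0 → posterior Beta(10/3, 15/2)
obs 5: x=1 → posterior Beta(13/3, 15/2)
obs 6: x=0 → posterior Beta(13/3, 17/2)
obs 7: x=1 → posterior Beta(16/3, 17/2)
obs 8: x=1 → posterior Beta(19/3, 17/2)

38/89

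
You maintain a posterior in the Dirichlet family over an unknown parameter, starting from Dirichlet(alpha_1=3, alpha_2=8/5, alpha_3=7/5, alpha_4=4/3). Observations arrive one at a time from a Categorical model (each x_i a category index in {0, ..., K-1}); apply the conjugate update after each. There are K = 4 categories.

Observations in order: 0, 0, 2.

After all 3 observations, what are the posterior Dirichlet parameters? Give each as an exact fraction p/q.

obs 1: x=0 → posterior Dirichlet(4, 8/5, 7/5, 4/3)
obs 2: x=0 → posterior Dirichlet(5, 8/5, 7/5, 4/3)
obs 3: x=2 → posterior Dirichlet(5, 8/5, 12/5, 4/3)

alpha_1=5, alpha_2=8/5, alpha_3=12/5, alpha_4=4/3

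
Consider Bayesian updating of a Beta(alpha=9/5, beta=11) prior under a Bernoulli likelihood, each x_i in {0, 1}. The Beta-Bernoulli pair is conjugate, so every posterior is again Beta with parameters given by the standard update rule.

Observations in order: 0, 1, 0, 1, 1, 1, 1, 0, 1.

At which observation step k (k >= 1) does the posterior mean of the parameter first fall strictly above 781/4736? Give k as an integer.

obs 1: x=0 → posterior Beta(9/5, 12)
obs 2: x=1 → posterior Beta(14/5, 12)
obs 3: x=0 → posterior Beta(14/5, 13)
obs 4: x=1 → posterior Beta(19/5, 13)
obs 5: x=1 → posterior Beta(24/5, 13)
obs 6: x=1 → posterior Beta(29/5, 13)
obs 7: x=1 → posterior Beta(34/5, 13)
obs 8: x=0 → posterior Beta(34/5, 14)
obs 9: x=1 → posterior Beta(39/5, 14)

k = 2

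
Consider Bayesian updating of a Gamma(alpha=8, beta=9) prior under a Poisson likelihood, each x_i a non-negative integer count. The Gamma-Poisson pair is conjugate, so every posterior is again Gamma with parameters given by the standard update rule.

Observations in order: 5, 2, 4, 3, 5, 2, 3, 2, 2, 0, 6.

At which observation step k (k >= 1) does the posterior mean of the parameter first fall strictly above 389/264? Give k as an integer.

obs 1: x=5 → posterior Gamma(13, 10)
obs 2: x=2 → posterior Gamma(15, 11)
obs 3: x=4 → posterior Gamma(19, 12)
obs 4: x=3 → posterior Gamma(22, 13)
obs 5: x=5 → posterior Gamma(27, 14)
obs 6: x=2 → posterior Gamma(29, 15)
obs 7: x=3 → posterior Gamma(32, 16)
obs 8: x=2 → posterior Gamma(34, 17)
obs 9: x=2 → posterior Gamma(36, 18)
obs 10: x=0 → posterior Gamma(36, 19)
obs 11: x=6 → posterior Gamma(42, 20)

k = 3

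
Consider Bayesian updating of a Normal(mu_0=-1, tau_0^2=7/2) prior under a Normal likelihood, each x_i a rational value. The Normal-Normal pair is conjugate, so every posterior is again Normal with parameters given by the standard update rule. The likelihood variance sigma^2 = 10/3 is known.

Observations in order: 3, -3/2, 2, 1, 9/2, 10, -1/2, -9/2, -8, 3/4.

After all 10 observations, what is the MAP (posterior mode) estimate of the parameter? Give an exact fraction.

obs 1: x=3 → posterior Normal(43/41, 70/41)
obs 2: x=-3/2 → posterior Normal(23/124, 35/31)
obs 3: x=2 → posterior Normal(107/166, 70/83)
obs 4: x=1 → posterior Normal(149/208, 35/52)
obs 5: x=9/2 → posterior Normal(169/125, 14/25)
obs 6: x=10 → posterior Normal(379/146, 35/73)
obs 7: x=-1/2 → posterior Normal(737/334, 70/167)
obs 8: x=-9/2 → posterior Normal(137/94, 35/94)
obs 9: x=-8 → posterior Normal(106/209, 70/209)
obs 10: x=3/4 → posterior Normal(487/920, 7/23)

487/920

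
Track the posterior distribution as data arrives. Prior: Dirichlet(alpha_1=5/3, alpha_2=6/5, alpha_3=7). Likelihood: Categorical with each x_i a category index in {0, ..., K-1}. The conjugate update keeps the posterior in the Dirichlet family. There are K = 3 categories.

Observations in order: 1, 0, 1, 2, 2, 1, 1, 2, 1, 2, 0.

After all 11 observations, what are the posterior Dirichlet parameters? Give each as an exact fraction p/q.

obs 1: x=1 → posterior Dirichlet(5/3, 11/5, 7)
obs 2: x=0 → posterior Dirichlet(8/3, 11/5, 7)
obs 3: x=1 → posterior Dirichlet(8/3, 16/5, 7)
obs 4: x=2 → posterior Dirichlet(8/3, 16/5, 8)
obs 5: x=2 → posterior Dirichlet(8/3, 16/5, 9)
obs 6: x=1 → posterior Dirichlet(8/3, 21/5, 9)
obs 7: x=1 → posterior Dirichlet(8/3, 26/5, 9)
obs 8: x=2 → posterior Dirichlet(8/3, 26/5, 10)
obs 9: x=1 → posterior Dirichlet(8/3, 31/5, 10)
obs 10: x=2 → posterior Dirichlet(8/3, 31/5, 11)
obs 11: x=0 → posterior Dirichlet(11/3, 31/5, 11)

alpha_1=11/3, alpha_2=31/5, alpha_3=11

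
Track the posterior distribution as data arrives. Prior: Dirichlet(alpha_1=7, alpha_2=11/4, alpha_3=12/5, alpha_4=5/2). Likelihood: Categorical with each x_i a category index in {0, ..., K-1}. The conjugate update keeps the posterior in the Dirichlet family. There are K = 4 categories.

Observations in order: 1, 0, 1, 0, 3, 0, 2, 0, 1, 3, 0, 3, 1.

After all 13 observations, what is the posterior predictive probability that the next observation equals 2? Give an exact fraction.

obs 1: x=1 → posterior Dirichlet(7, 15/4, 12/5, 5/2)
obs 2: x=0 → posterior Dirichlet(8, 15/4, 12/5, 5/2)
obs 3: x=1 → posterior Dirichlet(8, 19/4, 12/5, 5/2)
obs 4: x=0 → posterior Dirichlet(9, 19/4, 12/5, 5/2)
obs 5: x=3 → posterior Dirichlet(9, 19/4, 12/5, 7/2)
obs 6: x=0 → posterior Dirichlet(10, 19/4, 12/5, 7/2)
obs 7: x=2 → posterior Dirichlet(10, 19/4, 17/5, 7/2)
obs 8: x=0 → posterior Dirichlet(11, 19/4, 17/5, 7/2)
obs 9: x=1 → posterior Dirichlet(11, 23/4, 17/5, 7/2)
obs 10: x=3 → posterior Dirichlet(11, 23/4, 17/5, 9/2)
obs 11: x=0 → posterior Dirichlet(12, 23/4, 17/5, 9/2)
obs 12: x=3 → posterior Dirichlet(12, 23/4, 17/5, 11/2)
obs 13: x=1 → posterior Dirichlet(12, 27/4, 17/5, 11/2)

68/553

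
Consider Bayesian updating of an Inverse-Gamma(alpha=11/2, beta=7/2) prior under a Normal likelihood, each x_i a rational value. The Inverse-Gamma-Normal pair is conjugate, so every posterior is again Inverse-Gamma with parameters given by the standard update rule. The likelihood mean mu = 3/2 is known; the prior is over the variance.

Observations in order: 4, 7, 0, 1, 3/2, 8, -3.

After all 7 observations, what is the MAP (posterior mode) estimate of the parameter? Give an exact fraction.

217/40

obs 1: x=4 → posterior Inverse-Gamma(6, 53/8)
obs 2: x=7 → posterior Inverse-Gamma(13/2, 87/4)
obs 3: x=0 → posterior Inverse-Gamma(7, 183/8)
obs 4: x=1 → posterior Inverse-Gamma(15/2, 23)
obs 5: x=3/2 → posterior Inverse-Gamma(8, 23)
obs 6: x=8 → posterior Inverse-Gamma(17/2, 353/8)
obs 7: x=-3 → posterior Inverse-Gamma(9, 217/4)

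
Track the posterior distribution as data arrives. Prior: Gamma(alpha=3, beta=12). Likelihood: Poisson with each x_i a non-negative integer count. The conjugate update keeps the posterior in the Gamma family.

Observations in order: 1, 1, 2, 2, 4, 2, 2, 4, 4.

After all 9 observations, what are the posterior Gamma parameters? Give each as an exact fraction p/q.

obs 1: x=1 → posterior Gamma(4, 13)
obs 2: x=1 → posterior Gamma(5, 14)
obs 3: x=2 → posterior Gamma(7, 15)
obs 4: x=2 → posterior Gamma(9, 16)
obs 5: x=4 → posterior Gamma(13, 17)
obs 6: x=2 → posterior Gamma(15, 18)
obs 7: x=2 → posterior Gamma(17, 19)
obs 8: x=4 → posterior Gamma(21, 20)
obs 9: x=4 → posterior Gamma(25, 21)

alpha=25, beta=21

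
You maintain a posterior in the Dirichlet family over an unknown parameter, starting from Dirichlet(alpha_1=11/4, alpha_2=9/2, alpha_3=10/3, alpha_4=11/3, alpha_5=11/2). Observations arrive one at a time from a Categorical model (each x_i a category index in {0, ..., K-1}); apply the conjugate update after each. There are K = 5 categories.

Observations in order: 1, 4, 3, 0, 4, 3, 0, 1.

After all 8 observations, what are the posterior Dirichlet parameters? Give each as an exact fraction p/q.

alpha_1=19/4, alpha_2=13/2, alpha_3=10/3, alpha_4=17/3, alpha_5=15/2

obs 1: x=1 → posterior Dirichlet(11/4, 11/2, 10/3, 11/3, 11/2)
obs 2: x=4 → posterior Dirichlet(11/4, 11/2, 10/3, 11/3, 13/2)
obs 3: x=3 → posterior Dirichlet(11/4, 11/2, 10/3, 14/3, 13/2)
obs 4: x=0 → posterior Dirichlet(15/4, 11/2, 10/3, 14/3, 13/2)
obs 5: x=4 → posterior Dirichlet(15/4, 11/2, 10/3, 14/3, 15/2)
obs 6: x=3 → posterior Dirichlet(15/4, 11/2, 10/3, 17/3, 15/2)
obs 7: x=0 → posterior Dirichlet(19/4, 11/2, 10/3, 17/3, 15/2)
obs 8: x=1 → posterior Dirichlet(19/4, 13/2, 10/3, 17/3, 15/2)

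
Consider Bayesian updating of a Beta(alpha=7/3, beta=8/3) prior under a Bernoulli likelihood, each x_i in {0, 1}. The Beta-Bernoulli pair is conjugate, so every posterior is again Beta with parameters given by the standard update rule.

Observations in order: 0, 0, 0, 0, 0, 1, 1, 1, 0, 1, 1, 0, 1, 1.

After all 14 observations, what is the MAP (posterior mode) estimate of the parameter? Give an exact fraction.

25/51

obs 1: x=0 → posterior Beta(7/3, 11/3)
obs 2: x=0 → posterior Beta(7/3, 14/3)
obs 3: x=0 → posterior Beta(7/3, 17/3)
obs 4: x=0 → posterior Beta(7/3, 20/3)
obs 5: x=0 → posterior Beta(7/3, 23/3)
obs 6: x=1 → posterior Beta(10/3, 23/3)
obs 7: x=1 → posterior Beta(13/3, 23/3)
obs 8: x=1 → posterior Beta(16/3, 23/3)
obs 9: x=0 → posterior Beta(16/3, 26/3)
obs 10: x=1 → posterior Beta(19/3, 26/3)
obs 11: x=1 → posterior Beta(22/3, 26/3)
obs 12: x=0 → posterior Beta(22/3, 29/3)
obs 13: x=1 → posterior Beta(25/3, 29/3)
obs 14: x=1 → posterior Beta(28/3, 29/3)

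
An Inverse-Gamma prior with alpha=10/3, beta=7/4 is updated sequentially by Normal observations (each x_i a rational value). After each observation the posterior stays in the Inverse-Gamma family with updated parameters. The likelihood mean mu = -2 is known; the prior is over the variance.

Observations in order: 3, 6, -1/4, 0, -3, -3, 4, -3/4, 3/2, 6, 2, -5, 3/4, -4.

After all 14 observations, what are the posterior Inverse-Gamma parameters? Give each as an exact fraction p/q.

obs 1: x=3 → posterior Inverse-Gamma(23/6, 57/4)
obs 2: x=6 → posterior Inverse-Gamma(13/3, 185/4)
obs 3: x=-1/4 → posterior Inverse-Gamma(29/6, 1529/32)
obs 4: x=0 → posterior Inverse-Gamma(16/3, 1593/32)
obs 5: x=-3 → posterior Inverse-Gamma(35/6, 1609/32)
obs 6: x=-3 → posterior Inverse-Gamma(19/3, 1625/32)
obs 7: x=4 → posterior Inverse-Gamma(41/6, 2201/32)
obs 8: x=-3/4 → posterior Inverse-Gamma(22/3, 1113/16)
obs 9: x=3/2 → posterior Inverse-Gamma(47/6, 1211/16)
obs 10: x=6 → posterior Inverse-Gamma(25/3, 1723/16)
obs 11: x=2 → posterior Inverse-Gamma(53/6, 1851/16)
obs 12: x=-5 → posterior Inverse-Gamma(28/3, 1923/16)
obs 13: x=3/4 → posterior Inverse-Gamma(59/6, 3967/32)
obs 14: x=-4 → posterior Inverse-Gamma(31/3, 4031/32)

alpha=31/3, beta=4031/32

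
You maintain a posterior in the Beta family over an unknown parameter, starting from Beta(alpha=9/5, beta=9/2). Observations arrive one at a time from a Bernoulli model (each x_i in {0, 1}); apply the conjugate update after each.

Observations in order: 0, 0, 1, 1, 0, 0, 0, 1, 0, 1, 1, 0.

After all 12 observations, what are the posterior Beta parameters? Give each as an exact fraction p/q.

obs 1: x=0 → posterior Beta(9/5, 11/2)
obs 2: x=0 → posterior Beta(9/5, 13/2)
obs 3: x=1 → posterior Beta(14/5, 13/2)
obs 4: x=1 → posterior Beta(19/5, 13/2)
obs 5: x=0 → posterior Beta(19/5, 15/2)
obs 6: x=0 → posterior Beta(19/5, 17/2)
obs 7: x=0 → posterior Beta(19/5, 19/2)
obs 8: x=1 → posterior Beta(24/5, 19/2)
obs 9: x=0 → posterior Beta(24/5, 21/2)
obs 10: x=1 → posterior Beta(29/5, 21/2)
obs 11: x=1 → posterior Beta(34/5, 21/2)
obs 12: x=0 → posterior Beta(34/5, 23/2)

alpha=34/5, beta=23/2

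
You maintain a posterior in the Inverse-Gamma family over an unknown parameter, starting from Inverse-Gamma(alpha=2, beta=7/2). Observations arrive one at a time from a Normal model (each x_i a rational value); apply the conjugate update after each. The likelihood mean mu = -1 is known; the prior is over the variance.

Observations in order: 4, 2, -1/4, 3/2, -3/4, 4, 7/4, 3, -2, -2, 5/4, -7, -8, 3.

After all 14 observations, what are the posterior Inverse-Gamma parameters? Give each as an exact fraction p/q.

alpha=9, beta=409/4

obs 1: x=4 → posterior Inverse-Gamma(5/2, 16)
obs 2: x=2 → posterior Inverse-Gamma(3, 41/2)
obs 3: x=-1/4 → posterior Inverse-Gamma(7/2, 665/32)
obs 4: x=3/2 → posterior Inverse-Gamma(4, 765/32)
obs 5: x=-3/4 → posterior Inverse-Gamma(9/2, 383/16)
obs 6: x=4 → posterior Inverse-Gamma(5, 583/16)
obs 7: x=7/4 → posterior Inverse-Gamma(11/2, 1287/32)
obs 8: x=3 → posterior Inverse-Gamma(6, 1543/32)
obs 9: x=-2 → posterior Inverse-Gamma(13/2, 1559/32)
obs 10: x=-2 → posterior Inverse-Gamma(7, 1575/32)
obs 11: x=5/4 → posterior Inverse-Gamma(15/2, 207/4)
obs 12: x=-7 → posterior Inverse-Gamma(8, 279/4)
obs 13: x=-8 → posterior Inverse-Gamma(17/2, 377/4)
obs 14: x=3 → posterior Inverse-Gamma(9, 409/4)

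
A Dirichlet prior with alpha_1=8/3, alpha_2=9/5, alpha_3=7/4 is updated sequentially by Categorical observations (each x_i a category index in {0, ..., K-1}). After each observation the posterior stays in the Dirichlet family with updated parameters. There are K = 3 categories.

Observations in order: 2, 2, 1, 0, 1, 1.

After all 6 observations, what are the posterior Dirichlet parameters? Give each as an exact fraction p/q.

alpha_1=11/3, alpha_2=24/5, alpha_3=15/4

obs 1: x=2 → posterior Dirichlet(8/3, 9/5, 11/4)
obs 2: x=2 → posterior Dirichlet(8/3, 9/5, 15/4)
obs 3: x=1 → posterior Dirichlet(8/3, 14/5, 15/4)
obs 4: x=0 → posterior Dirichlet(11/3, 14/5, 15/4)
obs 5: x=1 → posterior Dirichlet(11/3, 19/5, 15/4)
obs 6: x=1 → posterior Dirichlet(11/3, 24/5, 15/4)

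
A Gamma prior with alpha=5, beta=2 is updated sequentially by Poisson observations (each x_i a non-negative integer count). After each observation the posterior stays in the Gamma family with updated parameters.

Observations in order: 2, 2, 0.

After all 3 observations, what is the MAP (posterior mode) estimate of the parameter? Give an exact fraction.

obs 1: x=2 → posterior Gamma(7, 3)
obs 2: x=2 → posterior Gamma(9, 4)
obs 3: x=0 → posterior Gamma(9, 5)

8/5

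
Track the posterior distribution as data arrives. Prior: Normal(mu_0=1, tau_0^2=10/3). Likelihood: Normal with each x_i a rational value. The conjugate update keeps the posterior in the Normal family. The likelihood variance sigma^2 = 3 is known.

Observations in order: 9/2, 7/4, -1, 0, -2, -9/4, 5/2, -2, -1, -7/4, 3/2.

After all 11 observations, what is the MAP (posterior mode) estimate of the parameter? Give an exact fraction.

23/238

obs 1: x=9/2 → posterior Normal(54/19, 30/19)
obs 2: x=7/4 → posterior Normal(143/58, 30/29)
obs 3: x=-1 → posterior Normal(41/26, 10/13)
obs 4: x=0 → posterior Normal(123/98, 30/49)
obs 5: x=-2 → posterior Normal(83/118, 30/59)
obs 6: x=-9/4 → posterior Normal(19/69, 10/23)
obs 7: x=5/2 → posterior Normal(44/79, 30/79)
obs 8: x=-2 → posterior Normal(24/89, 30/89)
obs 9: x=-1 → posterior Normal(14/99, 10/33)
obs 10: x=-7/4 → posterior Normal(-7/218, 30/109)
obs 11: x=3/2 → posterior Normal(23/238, 30/119)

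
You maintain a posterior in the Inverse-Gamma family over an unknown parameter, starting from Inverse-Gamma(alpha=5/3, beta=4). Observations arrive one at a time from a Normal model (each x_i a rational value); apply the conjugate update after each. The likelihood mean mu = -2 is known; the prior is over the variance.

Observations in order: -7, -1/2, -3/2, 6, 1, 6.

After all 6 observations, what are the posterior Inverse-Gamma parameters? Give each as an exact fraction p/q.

alpha=14/3, beta=345/4

obs 1: x=-7 → posterior Inverse-Gamma(13/6, 33/2)
obs 2: x=-1/2 → posterior Inverse-Gamma(8/3, 141/8)
obs 3: x=-3/2 → posterior Inverse-Gamma(19/6, 71/4)
obs 4: x=6 → posterior Inverse-Gamma(11/3, 199/4)
obs 5: x=1 → posterior Inverse-Gamma(25/6, 217/4)
obs 6: x=6 → posterior Inverse-Gamma(14/3, 345/4)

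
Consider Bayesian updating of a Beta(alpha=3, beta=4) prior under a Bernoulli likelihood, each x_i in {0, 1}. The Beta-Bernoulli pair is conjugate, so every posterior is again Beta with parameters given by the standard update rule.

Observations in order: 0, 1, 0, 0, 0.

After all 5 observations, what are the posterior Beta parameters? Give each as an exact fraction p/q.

alpha=4, beta=8

obs 1: x=0 → posterior Beta(3, 5)
obs 2: x=1 → posterior Beta(4, 5)
obs 3: x=0 → posterior Beta(4, 6)
obs 4: x=0 → posterior Beta(4, 7)
obs 5: x=0 → posterior Beta(4, 8)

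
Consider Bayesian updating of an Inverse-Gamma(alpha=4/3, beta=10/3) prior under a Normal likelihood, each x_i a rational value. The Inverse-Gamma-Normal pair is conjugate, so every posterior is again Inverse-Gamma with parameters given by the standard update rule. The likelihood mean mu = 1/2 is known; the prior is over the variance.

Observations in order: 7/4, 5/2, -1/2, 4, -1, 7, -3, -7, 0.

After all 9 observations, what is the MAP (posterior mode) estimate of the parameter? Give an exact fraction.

obs 1: x=7/4 → posterior Inverse-Gamma(11/6, 395/96)
obs 2: x=5/2 → posterior Inverse-Gamma(7/3, 587/96)
obs 3: x=-1/2 → posterior Inverse-Gamma(17/6, 635/96)
obs 4: x=4 → posterior Inverse-Gamma(10/3, 1223/96)
obs 5: x=-1 → posterior Inverse-Gamma(23/6, 1331/96)
obs 6: x=7 → posterior Inverse-Gamma(13/3, 3359/96)
obs 7: x=-3 → posterior Inverse-Gamma(29/6, 3947/96)
obs 8: x=-7 → posterior Inverse-Gamma(16/3, 6647/96)
obs 9: x=0 → posterior Inverse-Gamma(35/6, 6659/96)

6659/656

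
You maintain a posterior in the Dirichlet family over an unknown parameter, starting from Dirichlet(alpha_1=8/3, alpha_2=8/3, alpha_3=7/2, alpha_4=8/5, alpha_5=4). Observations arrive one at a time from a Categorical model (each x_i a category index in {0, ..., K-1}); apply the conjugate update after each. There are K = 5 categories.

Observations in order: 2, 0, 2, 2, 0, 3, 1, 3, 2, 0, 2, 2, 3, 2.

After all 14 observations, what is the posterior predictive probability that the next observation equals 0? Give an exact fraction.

obs 1: x=2 → posterior Dirichlet(8/3, 8/3, 9/2, 8/5, 4)
obs 2: x=0 → posterior Dirichlet(11/3, 8/3, 9/2, 8/5, 4)
obs 3: x=2 → posterior Dirichlet(11/3, 8/3, 11/2, 8/5, 4)
obs 4: x=2 → posterior Dirichlet(11/3, 8/3, 13/2, 8/5, 4)
obs 5: x=0 → posterior Dirichlet(14/3, 8/3, 13/2, 8/5, 4)
obs 6: x=3 → posterior Dirichlet(14/3, 8/3, 13/2, 13/5, 4)
obs 7: x=1 → posterior Dirichlet(14/3, 11/3, 13/2, 13/5, 4)
obs 8: x=3 → posterior Dirichlet(14/3, 11/3, 13/2, 18/5, 4)
obs 9: x=2 → posterior Dirichlet(14/3, 11/3, 15/2, 18/5, 4)
obs 10: x=0 → posterior Dirichlet(17/3, 11/3, 15/2, 18/5, 4)
obs 11: x=2 → posterior Dirichlet(17/3, 11/3, 17/2, 18/5, 4)
obs 12: x=2 → posterior Dirichlet(17/3, 11/3, 19/2, 18/5, 4)
obs 13: x=3 → posterior Dirichlet(17/3, 11/3, 19/2, 23/5, 4)
obs 14: x=2 → posterior Dirichlet(17/3, 11/3, 21/2, 23/5, 4)

170/853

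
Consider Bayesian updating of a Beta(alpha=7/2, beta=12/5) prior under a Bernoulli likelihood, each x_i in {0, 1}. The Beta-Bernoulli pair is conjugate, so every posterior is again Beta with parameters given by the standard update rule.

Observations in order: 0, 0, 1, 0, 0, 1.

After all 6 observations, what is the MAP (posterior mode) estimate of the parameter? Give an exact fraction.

5/11

obs 1: x=0 → posterior Beta(7/2, 17/5)
obs 2: x=0 → posterior Beta(7/2, 22/5)
obs 3: x=1 → posterior Beta(9/2, 22/5)
obs 4: x=0 → posterior Beta(9/2, 27/5)
obs 5: x=0 → posterior Beta(9/2, 32/5)
obs 6: x=1 → posterior Beta(11/2, 32/5)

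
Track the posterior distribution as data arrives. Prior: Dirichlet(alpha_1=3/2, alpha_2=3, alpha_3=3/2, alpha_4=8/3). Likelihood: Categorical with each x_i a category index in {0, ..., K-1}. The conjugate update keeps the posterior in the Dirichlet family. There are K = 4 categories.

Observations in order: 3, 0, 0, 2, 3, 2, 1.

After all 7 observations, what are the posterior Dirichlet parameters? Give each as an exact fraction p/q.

alpha_1=7/2, alpha_2=4, alpha_3=7/2, alpha_4=14/3

obs 1: x=3 → posterior Dirichlet(3/2, 3, 3/2, 11/3)
obs 2: x=0 → posterior Dirichlet(5/2, 3, 3/2, 11/3)
obs 3: x=0 → posterior Dirichlet(7/2, 3, 3/2, 11/3)
obs 4: x=2 → posterior Dirichlet(7/2, 3, 5/2, 11/3)
obs 5: x=3 → posterior Dirichlet(7/2, 3, 5/2, 14/3)
obs 6: x=2 → posterior Dirichlet(7/2, 3, 7/2, 14/3)
obs 7: x=1 → posterior Dirichlet(7/2, 4, 7/2, 14/3)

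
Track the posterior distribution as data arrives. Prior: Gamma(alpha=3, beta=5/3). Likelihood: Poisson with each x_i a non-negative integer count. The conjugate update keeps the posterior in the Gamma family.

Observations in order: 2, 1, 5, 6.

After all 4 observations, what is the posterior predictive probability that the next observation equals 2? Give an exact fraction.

obs 1: x=2 → posterior Gamma(5, 8/3)
obs 2: x=1 → posterior Gamma(6, 11/3)
obs 3: x=5 → posterior Gamma(11, 14/3)
obs 4: x=6 → posterior Gamma(17, 17/3)

1139109840617485724271729/5242880000000000000000000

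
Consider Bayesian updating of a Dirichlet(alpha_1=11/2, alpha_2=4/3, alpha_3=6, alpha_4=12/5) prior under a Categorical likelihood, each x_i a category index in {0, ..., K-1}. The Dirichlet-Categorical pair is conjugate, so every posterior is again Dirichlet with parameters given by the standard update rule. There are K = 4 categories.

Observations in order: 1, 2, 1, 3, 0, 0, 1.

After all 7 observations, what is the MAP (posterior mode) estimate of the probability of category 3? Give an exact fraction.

72/547

obs 1: x=1 → posterior Dirichlet(11/2, 7/3, 6, 12/5)
obs 2: x=2 → posterior Dirichlet(11/2, 7/3, 7, 12/5)
obs 3: x=1 → posterior Dirichlet(11/2, 10/3, 7, 12/5)
obs 4: x=3 → posterior Dirichlet(11/2, 10/3, 7, 17/5)
obs 5: x=0 → posterior Dirichlet(13/2, 10/3, 7, 17/5)
obs 6: x=0 → posterior Dirichlet(15/2, 10/3, 7, 17/5)
obs 7: x=1 → posterior Dirichlet(15/2, 13/3, 7, 17/5)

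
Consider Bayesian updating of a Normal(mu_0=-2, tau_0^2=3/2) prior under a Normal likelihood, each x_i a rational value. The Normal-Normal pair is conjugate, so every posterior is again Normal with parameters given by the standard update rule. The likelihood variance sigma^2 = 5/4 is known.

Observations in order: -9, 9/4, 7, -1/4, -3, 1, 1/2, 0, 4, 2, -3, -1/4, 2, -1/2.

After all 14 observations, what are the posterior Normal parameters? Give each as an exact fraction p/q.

mu_0=13/178, tau_0^2=15/178

obs 1: x=-9 → posterior Normal(-64/11, 15/22)
obs 2: x=9/4 → posterior Normal(-101/34, 15/34)
obs 3: x=7 → posterior Normal(-17/46, 15/46)
obs 4: x=-1/4 → posterior Normal(-10/29, 15/58)
obs 5: x=-3 → posterior Normal(-4/5, 3/14)
obs 6: x=1 → posterior Normal(-22/41, 15/82)
obs 7: x=1/2 → posterior Normal(-19/47, 15/94)
obs 8: x=0 → posterior Normal(-19/53, 15/106)
obs 9: x=4 → posterior Normal(5/59, 15/118)
obs 10: x=2 → posterior Normal(17/65, 3/26)
obs 11: x=-3 → posterior Normal(-1/71, 15/142)
obs 12: x=-1/4 → posterior Normal(-5/154, 15/154)
obs 13: x=2 → posterior Normal(19/166, 15/166)
obs 14: x=-1/2 → posterior Normal(13/178, 15/178)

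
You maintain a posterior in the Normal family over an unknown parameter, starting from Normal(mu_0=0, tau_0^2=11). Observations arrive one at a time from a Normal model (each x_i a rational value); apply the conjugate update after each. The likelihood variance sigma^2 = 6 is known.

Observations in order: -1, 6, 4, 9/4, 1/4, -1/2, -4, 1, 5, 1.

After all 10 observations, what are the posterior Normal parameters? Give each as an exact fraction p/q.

obs 1: x=-1 → posterior Normal(-11/17, 66/17)
obs 2: x=6 → posterior Normal(55/28, 33/14)
obs 3: x=4 → posterior Normal(33/13, 22/13)
obs 4: x=9/4 → posterior Normal(99/40, 33/25)
obs 5: x=1/4 → posterior Normal(253/122, 66/61)
obs 6: x=-1/2 → posterior Normal(121/72, 11/12)
obs 7: x=-4 → posterior Normal(77/83, 66/83)
obs 8: x=1 → posterior Normal(44/47, 33/47)
obs 9: x=5 → posterior Normal(143/105, 22/35)
obs 10: x=1 → posterior Normal(77/58, 33/58)

mu_0=77/58, tau_0^2=33/58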